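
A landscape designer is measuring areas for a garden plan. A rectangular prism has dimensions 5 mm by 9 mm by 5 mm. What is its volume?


Shape: rectangular prism
l = 5 mm, w = 9 mm, h = 5 mm
Formula: V = l * w * h
V = 5 * 9 * 5
V = 45 * 5
V = 225
225 mm^3


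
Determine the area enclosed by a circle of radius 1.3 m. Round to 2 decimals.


Shape: circle
Radius r = 1.3 m
Formula: A = pi * r^2
r^2 = 1.3^2 = 1.69
A = pi * 1.69
A = 5.31
5.31 m^2


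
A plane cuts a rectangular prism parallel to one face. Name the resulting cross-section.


Solid: rectangular prism
Cutting plane: parallel to one face
Visualize the intersection of the plane with the solid's surface.
The boundary of the cut region is a rectangle.
rectangle


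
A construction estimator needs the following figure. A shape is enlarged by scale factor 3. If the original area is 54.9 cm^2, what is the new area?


Linear scale factor k = 3
Original area = 54.9 cm^2
Rule: under a linear scaling by k, areas scale by k^2.
k^2 = 3^2 = 9
New area = 54.9 * 9
New area = 494.1
494.1 cm^2


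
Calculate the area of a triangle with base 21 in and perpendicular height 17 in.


Shape: triangle
Base b = 21 in, Height h = 17 in
Formula: A = (1/2) * b * h
A = 0.5 * 21 * 17
A = 0.5 * 357
A = 178.5
178.5 in^2


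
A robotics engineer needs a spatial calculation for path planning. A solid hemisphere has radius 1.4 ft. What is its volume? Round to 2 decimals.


Shape: hemisphere (half of a sphere)
Radius r = 1.4 ft
Formula: V = (1/2) * (4/3) * pi * r^3 = (2/3) * pi * r^3
r^3 = 2.744
(2/3) * 2.744 = 1.829333
V = 1.829333 * pi
V = 5.75
5.75 ft^3


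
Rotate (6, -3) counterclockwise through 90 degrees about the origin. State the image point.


Transformation: rotation about the origin
Original point: (6, -3)
Rule for 90 deg counterclockwise: (x, y) -> (-y, x)
Apply: (6, -3) -> (3, 6)
(3, 6)


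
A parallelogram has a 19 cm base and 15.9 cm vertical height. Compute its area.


Shape: parallelogram
Base b = 19 cm, Height h = 15.9 cm
Formula: A = b * h
A = 19 * 15.9
A = 302.1
302.1 cm^2


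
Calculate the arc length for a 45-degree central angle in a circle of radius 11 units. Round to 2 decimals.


Shape: circular arc
Radius r = 11 units, Angle = 45 degrees
Formula: L = (angle/360) * 2 * pi * r
2 * pi * r = 22 * pi
L = (45/360) * 22 * pi
L = 2.75 * pi
L = 8.64
8.64 units


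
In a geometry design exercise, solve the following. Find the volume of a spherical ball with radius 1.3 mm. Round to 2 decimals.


Shape: sphere
Radius r = 1.3 mm
Formula: V = (4/3) * pi * r^3
r^3 = 2.197
(4/3) * 2.197 = 2.929333
V = 2.929333 * pi
V = 9.2
9.2 mm^3


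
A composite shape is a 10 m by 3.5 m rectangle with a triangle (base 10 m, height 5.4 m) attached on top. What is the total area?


Composite shape: rectangle + triangle
Rectangle area = 10 * 3.5 = 35
Triangle area = 0.5 * 10 * 5.4 = 27
Total = 35 + 27
Total = 62
62 m^2


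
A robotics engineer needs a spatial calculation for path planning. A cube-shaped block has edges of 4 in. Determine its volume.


Shape: cube
Side s = 4 in
Formula: V = s^3
V = 4 * 4 * 4
V = 16 * 4
V = 64
64 in^3


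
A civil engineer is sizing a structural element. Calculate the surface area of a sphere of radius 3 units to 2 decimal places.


Shape: sphere
Radius r = 3 units
Formula: SA = 4 * pi * r^2
r^2 = 9
SA = 4 * pi * 9
SA = 36 * pi
SA = 113.1
113.1 units^2


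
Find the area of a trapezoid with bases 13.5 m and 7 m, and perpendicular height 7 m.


Shape: trapezoid
Parallel sides a = 13.5 m, b = 7 m; Height h = 7 m
Formula: A = (a + b) * h / 2
a + b = 13.5 + 7 = 20.5
A = 20.5 * 7 / 2
A = 143.5 / 2
A = 71.75
71.75 m^2


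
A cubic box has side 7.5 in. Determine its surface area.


Shape: cube
Side s = 7.5 in
A cube has 6 square faces.
Formula: SA = 6 * s^2
s^2 = 56.25
SA = 6 * 56.25
SA = 337.5
337.5 in^2


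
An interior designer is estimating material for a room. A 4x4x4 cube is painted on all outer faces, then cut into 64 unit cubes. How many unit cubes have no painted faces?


Large cube: 4 x 4 x 4, cut into unit cubes.
n = 4, so n - 2 = 2
Unpainted cubes form the interior (n - 2)^3 block.
(n - 2)^3 = 2^3 = 8
8 unit cubes


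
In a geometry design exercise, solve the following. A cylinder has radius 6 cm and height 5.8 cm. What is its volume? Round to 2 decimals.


Shape: cylinder
Radius r = 6 cm, Height h = 5.8 cm
Formula: V = pi * r^2 * h
r^2 = 36
V = pi * 36 * 5.8
V = 208.8 * pi
V = 655.96
655.96 cm^3


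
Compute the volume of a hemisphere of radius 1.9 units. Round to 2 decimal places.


Shape: hemisphere (half of a sphere)
Radius r = 1.9 units
Formula: V = (1/2) * (4/3) * pi * r^3 = (2/3) * pi * r^3
r^3 = 6.859
(2/3) * 6.859 = 4.572667
V = 4.572667 * pi
V = 14.37
14.37 units^3


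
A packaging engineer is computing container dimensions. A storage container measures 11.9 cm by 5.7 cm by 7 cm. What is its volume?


Shape: rectangular prism
l = 11.9 cm, w = 5.7 cm, h = 7 cm
Formula: V = l * w * h
V = 11.9 * 5.7 * 7
V = 67.83 * 7
V = 474.81
474.81 cm^3


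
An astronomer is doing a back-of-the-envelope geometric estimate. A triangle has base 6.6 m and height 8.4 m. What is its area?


Shape: triangle
Base b = 6.6 m, Height h = 8.4 m
Formula: A = (1/2) * b * h
A = 0.5 * 6.6 * 8.4
A = 0.5 * 55.44
A = 27.72
27.72 m^2


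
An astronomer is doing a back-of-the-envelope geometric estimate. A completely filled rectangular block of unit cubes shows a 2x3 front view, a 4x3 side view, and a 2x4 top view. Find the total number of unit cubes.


Orthographic views of a solid rectangular block:
Front view 2 x 3 -> length = 2, height = 3
Side view 4 x 3 -> width = 4, height = 3 (consistent)
Top view 2 x 4 -> confirms length = 2, width = 4
The block is 2 x 4 x 3.
Total unit cubes = 2 * 4 * 3 = 24
24 unit cubes


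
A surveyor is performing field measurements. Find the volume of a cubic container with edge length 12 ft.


Shape: cube
Side s = 12 ft
Formula: V = s^3
V = 12 * 12 * 12
V = 144 * 12
V = 1728
1728 ft^3


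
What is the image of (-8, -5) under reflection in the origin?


Transformation: reflection
Original point: (-8, -5)
Rule for reflection through the origin: (x, y) -> (-x, -y)
Apply: (-8, -5) -> (8, 5)
(8, 5)


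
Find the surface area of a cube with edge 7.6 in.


Shape: cube
Side s = 7.6 in
A cube has 6 square faces.
Formula: SA = 6 * s^2
s^2 = 57.76
SA = 6 * 57.76
SA = 346.56
346.56 in^2


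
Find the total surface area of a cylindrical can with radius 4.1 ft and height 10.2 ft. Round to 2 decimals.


Shape: closed cylinder
Radius r = 4.1 ft, Height h = 10.2 ft
Formula: SA = 2*pi*r^2 + 2*pi*r*h = 2*pi*r*(r + h)
r + h = 14.3
2 * r * (r + h) = 2 * 4.1 * 14.3 = 117.26
SA = 117.26 * pi
SA = 368.38
368.38 ft^2


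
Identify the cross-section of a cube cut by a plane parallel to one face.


Solid: cube
Cutting plane: parallel to one face
Visualize the intersection of the plane with the solid's surface.
The boundary of the cut region is a square.
square


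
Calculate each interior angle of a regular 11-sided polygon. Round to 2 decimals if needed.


Shape: regular hendecagon (11 sides)
Formula: interior angle = (n - 2) * 180 / n
(n - 2) = 9
(n - 2) * 180 = 1620
angle = 1620 / 11
angle = 147.27
147.27 degrees


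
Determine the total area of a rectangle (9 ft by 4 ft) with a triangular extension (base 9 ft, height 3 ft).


Composite shape: rectangle + triangle
Rectangle area = 9 * 4 = 36
Triangle area = 0.5 * 9 * 3 = 13.5
Total = 36 + 13.5
Total = 49.5
49.5 ft^2


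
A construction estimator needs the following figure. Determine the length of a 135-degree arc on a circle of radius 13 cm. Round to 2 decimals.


Shape: circular arc
Radius r = 13 cm, Angle = 135 degrees
Formula: L = (angle/360) * 2 * pi * r
2 * pi * r = 26 * pi
L = (135/360) * 26 * pi
L = 9.75 * pi
L = 30.63
30.63 cm


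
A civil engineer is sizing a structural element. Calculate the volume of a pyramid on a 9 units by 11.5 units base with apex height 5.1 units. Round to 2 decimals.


Shape: rectangular pyramid
Base: 9 units x 11.5 units, Height h = 5.1 units
Formula: V = (1/3) * base_area * h
base_area = 9 * 11.5 = 103.5
base_area * h = 103.5 * 5.1 = 527.85
V = 527.85 / 3
V = 175.95
175.95 units^3


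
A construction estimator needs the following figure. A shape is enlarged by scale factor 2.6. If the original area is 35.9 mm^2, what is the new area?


Linear scale factor k = 2.6
Original area = 35.9 mm^2
Rule: under a linear scaling by k, areas scale by k^2.
k^2 = 2.6^2 = 6.76
New area = 35.9 * 6.76
New area = 242.684
242.684 mm^2


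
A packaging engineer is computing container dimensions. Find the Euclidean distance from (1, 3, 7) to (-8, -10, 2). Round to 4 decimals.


3D distance between two points
P1 = (1, 3, 7), P2 = (-8, -10, 2)
Formula: d = sqrt((x2-x1)^2 + (y2-y1)^2 + (z2-z1)^2)
dx = -8 - 1 = -9
dy = -10 - 3 = -13
dz = 2 - 7 = -5
dx^2 + dy^2 + dz^2 = 81 + 169 + 25 = 275
d = sqrt(275)
d = 16.5831
16.5831 units


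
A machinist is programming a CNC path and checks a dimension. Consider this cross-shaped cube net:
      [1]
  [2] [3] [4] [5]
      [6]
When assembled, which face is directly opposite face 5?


Net: cross layout. Take square 3 as the base (bottom).
Fold the four squares in the horizontal row up around 3: 2 -> left, 4 -> right, 5 wraps to the top.
Fold 1 and 6 up from 3: 1 -> back, 6 -> front.
Opposite pairs are therefore: (1, 6), (2, 4), (3, 5).
Face 5 is opposite face 3.
face 3


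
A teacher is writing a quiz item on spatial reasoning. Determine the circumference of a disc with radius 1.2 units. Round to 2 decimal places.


Shape: circle
Radius r = 1.2 units
Formula: C = 2 * pi * r
C = 2 * pi * 1.2
C = 2.4 * pi
C = 7.54
7.54 units


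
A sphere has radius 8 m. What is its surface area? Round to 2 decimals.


Shape: sphere
Radius r = 8 m
Formula: SA = 4 * pi * r^2
r^2 = 64
SA = 4 * pi * 64
SA = 256 * pi
SA = 804.25
804.25 m^2


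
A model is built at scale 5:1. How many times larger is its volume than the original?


Linear scale factor k = 5
Rule: under a linear scaling by k, volumes scale by k^3.
k^3 = 5 * 5 * 5
k^3 = 25 * 5
k^3 = 125
Volume scales by a factor of 125.
125 (dimensionless)


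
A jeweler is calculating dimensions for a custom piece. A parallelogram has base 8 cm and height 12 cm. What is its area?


Shape: parallelogram
Base b = 8 cm, Height h = 12 cm
Formula: A = b * h
A = 8 * 12
A = 96
96 cm^2


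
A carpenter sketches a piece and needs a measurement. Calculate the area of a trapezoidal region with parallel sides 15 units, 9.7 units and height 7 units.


Shape: trapezoid
Parallel sides a = 15 units, b = 9.7 units; Height h = 7 units
Formula: A = (a + b) * h / 2
a + b = 15 + 9.7 = 24.7
A = 24.7 * 7 / 2
A = 172.9 / 2
A = 86.45
86.45 units^2


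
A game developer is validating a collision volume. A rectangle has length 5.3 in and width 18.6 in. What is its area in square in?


Shape: rectangle
Length l = 5.3 in, Width w = 18.6 in
Formula: A = l * w
A = 5.3 * 18.6
A = 98.58
98.58 in^2


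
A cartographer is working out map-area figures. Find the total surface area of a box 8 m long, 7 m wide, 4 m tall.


Shape: rectangular prism
l = 8 m, w = 7 m, h = 4 m
Formula: SA = 2(lw + lh + wh)
lw = 56, lh = 32, wh = 28
lw + lh + wh = 116
SA = 2 * 116
SA = 232
232 m^2


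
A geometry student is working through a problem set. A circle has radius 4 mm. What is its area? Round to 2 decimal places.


Shape: circle
Radius r = 4 mm
Formula: A = pi * r^2
r^2 = 4^2 = 16
A = pi * 16
A = 50.27
50.27 mm^2


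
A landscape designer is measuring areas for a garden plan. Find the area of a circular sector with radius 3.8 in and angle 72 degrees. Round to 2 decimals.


Shape: circular sector
Radius r = 3.8 in, Angle = 72 degrees
Formula: A = (angle/360) * pi * r^2
r^2 = 14.44
Fraction of circle = 72/360
A = (72/360) * pi * 14.44
A = 2.888 * pi
A = 9.07
9.07 in^2


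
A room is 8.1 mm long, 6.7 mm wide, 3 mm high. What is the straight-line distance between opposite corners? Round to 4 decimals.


Shape: rectangular box (space diagonal)
l = 8.1 mm, w = 6.7 mm, h = 3 mm
Visualize: the diagonal of the base, then a right triangle with that diagonal and the height.
Formula: d = sqrt(l^2 + w^2 + h^2)
l^2 + w^2 + h^2 = 65.61 + 44.89 + 9 = 119.5
d = sqrt(119.5)
d = 10.9316
10.9316 mm


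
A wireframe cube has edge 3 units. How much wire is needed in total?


Shape: cube
Side s = 3 units
A cube has 12 edges, all equal.
Formula: total edge length = 12 * s
Total = 12 * 3
Total = 36
36 units


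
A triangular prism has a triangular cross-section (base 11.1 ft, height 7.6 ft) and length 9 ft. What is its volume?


Shape: triangular prism
Triangle base = 11.1 ft, triangle height = 7.6 ft, prism length L = 9 ft
Formula: V = (1/2 * b * h_tri) * L
Cross-section area = 0.5 * 11.1 * 7.6 = 42.18
V = 42.18 * 9
V = 379.62
379.62 ft^3


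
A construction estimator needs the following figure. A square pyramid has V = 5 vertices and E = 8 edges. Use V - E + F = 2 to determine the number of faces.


Polyhedron: square pyramid
Euler's formula for convex polyhedra: V - E + F = 2
Given: V = 5 vertices and E = 8 edges
Solve for F:
F = 2 + E - V = 2 + 8 - 5 = 5
5 faces


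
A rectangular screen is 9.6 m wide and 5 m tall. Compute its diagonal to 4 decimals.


Shape: rectangle (diagonal via Pythagoras)
Sides: 9.6 m and 5 m
Formula: d = sqrt(l^2 + w^2)
l^2 = 92.16, w^2 = 25
l^2 + w^2 = 117.16
d = sqrt(117.16)
d = 10.824
10.824 m


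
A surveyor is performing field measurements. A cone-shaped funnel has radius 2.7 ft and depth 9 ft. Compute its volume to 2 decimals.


Shape: cone
Radius r = 2.7 ft, Height h = 9 ft
Formula: V = (1/3) * pi * r^2 * h
r^2 = 7.29
pi * r^2 * h = pi * 7.29 * 9 = 65.61 * pi
V = 65.61 * pi / 3
V = 68.71
68.71 ft^3


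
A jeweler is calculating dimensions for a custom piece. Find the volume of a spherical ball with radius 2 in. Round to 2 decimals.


Shape: sphere
Radius r = 2 in
Formula: V = (4/3) * pi * r^3
r^3 = 8
(4/3) * 8 = 10.666667
V = 10.666667 * pi
V = 33.51
33.51 in^3


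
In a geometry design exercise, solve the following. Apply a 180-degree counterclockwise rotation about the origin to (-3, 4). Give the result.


Transformation: rotation about the origin
Original point: (-3, 4)
Rule for 180 deg: (x, y) -> (-x, -y)
Apply: (-3, 4) -> (3, -4)
(3, -4)


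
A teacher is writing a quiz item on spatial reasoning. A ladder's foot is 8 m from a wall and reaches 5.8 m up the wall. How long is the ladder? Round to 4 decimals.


Shape: right triangle
Legs a = 8 m, b = 5.8 m
Formula: c = sqrt(a^2 + b^2)
a^2 = 64, b^2 = 33.64
a^2 + b^2 = 97.64
c = sqrt(97.64)
c = 9.8813
9.8813 m


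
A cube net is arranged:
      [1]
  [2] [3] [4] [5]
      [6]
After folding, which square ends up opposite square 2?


Net: cross layout. Take square 3 as the base (bottom).
Fold the four squares in the horizontal row up around 3: 2 -> left, 4 -> right, 5 wraps to the top.
Fold 1 and 6 up from 3: 1 -> back, 6 -> front.
Opposite pairs are therefore: (1, 6), (2, 4), (3, 5).
Face 2 is opposite face 4.
face 4


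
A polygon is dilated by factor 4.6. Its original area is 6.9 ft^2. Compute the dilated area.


Linear scale factor k = 4.6
Original area = 6.9 ft^2
Rule: under a linear scaling by k, areas scale by k^2.
k^2 = 4.6^2 = 21.16
New area = 6.9 * 21.16
New area = 146.004
146.004 ft^2


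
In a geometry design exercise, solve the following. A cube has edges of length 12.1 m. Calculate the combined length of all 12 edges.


Shape: cube
Side s = 12.1 m
A cube has 12 edges, all equal.
Formula: total edge length = 12 * s
Total = 12 * 12.1
Total = 145.2
145.2 m


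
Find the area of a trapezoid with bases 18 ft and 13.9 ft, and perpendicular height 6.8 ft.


Shape: trapezoid
Parallel sides a = 18 ft, b = 13.9 ft; Height h = 6.8 ft
Formula: A = (a + b) * h / 2
a + b = 18 + 13.9 = 31.9
A = 31.9 * 6.8 / 2
A = 216.92 / 2
A = 108.46
108.46 ft^2


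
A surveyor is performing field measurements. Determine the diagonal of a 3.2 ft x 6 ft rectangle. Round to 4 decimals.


Shape: rectangle (diagonal via Pythagoras)
Sides: 3.2 ft and 6 ft
Formula: d = sqrt(l^2 + w^2)
l^2 = 10.24, w^2 = 36
l^2 + w^2 = 46.24
d = sqrt(46.24)
d = 6.8
6.8 ft


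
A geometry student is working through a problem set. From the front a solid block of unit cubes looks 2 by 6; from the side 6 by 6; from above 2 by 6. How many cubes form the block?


Orthographic views of a solid rectangular block:
Front view 2 x 6 -> length = 2, height = 6
Side view 6 x 6 -> width = 6, height = 6 (consistent)
Top view 2 x 6 -> confirms length = 2, width = 6
The block is 2 x 6 x 6.
Total unit cubes = 2 * 6 * 6 = 72
72 unit cubes


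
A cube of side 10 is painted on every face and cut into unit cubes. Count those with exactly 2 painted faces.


Large cube: 10 x 10 x 10, cut into unit cubes.
n = 10, so n - 2 = 8
Cubes with 2 painted faces lie along the edges, excluding corners.
A cube has 12 edges; each contributes (n - 2) = 8 such cubes.
Count = 12 * 8 = 96
96 unit cubes


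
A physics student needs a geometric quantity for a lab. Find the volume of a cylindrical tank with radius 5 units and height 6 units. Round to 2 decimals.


Shape: cylinder
Radius r = 5 units, Height h = 6 units
Formula: V = pi * r^2 * h
r^2 = 25
V = pi * 25 * 6
V = 150 * pi
V = 471.24
471.24 units^3


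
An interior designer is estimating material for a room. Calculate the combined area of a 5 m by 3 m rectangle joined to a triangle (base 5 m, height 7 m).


Composite shape: rectangle + triangle
Rectangle area = 5 * 3 = 15
Triangle area = 0.5 * 5 * 7 = 17.5
Total = 15 + 17.5
Total = 32.5
32.5 m^2


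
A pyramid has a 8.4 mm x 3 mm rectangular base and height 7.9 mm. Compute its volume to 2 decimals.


Shape: rectangular pyramid
Base: 8.4 mm x 3 mm, Height h = 7.9 mm
Formula: V = (1/3) * base_area * h
base_area = 8.4 * 3 = 25.2
base_area * h = 25.2 * 7.9 = 199.08
V = 199.08 / 3
V = 66.36
66.36 mm^3


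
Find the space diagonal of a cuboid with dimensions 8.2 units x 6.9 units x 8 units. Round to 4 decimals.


Shape: rectangular box (space diagonal)
l = 8.2 units, w = 6.9 units, h = 8 units
Visualize: the diagonal of the base, then a right triangle with that diagonal and the height.
Formula: d = sqrt(l^2 + w^2 + h^2)
l^2 + w^2 + h^2 = 67.24 + 47.61 + 64 = 178.85
d = sqrt(178.85)
d = 13.3735
13.3735 units


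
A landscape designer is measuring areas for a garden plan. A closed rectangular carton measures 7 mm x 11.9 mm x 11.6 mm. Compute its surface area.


Shape: rectangular prism
l = 7 mm, w = 11.9 mm, h = 11.6 mm
Formula: SA = 2(lw + lh + wh)
lw = 83.3, lh = 81.2, wh = 138.04
lw + lh + wh = 302.54
SA = 2 * 302.54
SA = 605.08
605.08 mm^2


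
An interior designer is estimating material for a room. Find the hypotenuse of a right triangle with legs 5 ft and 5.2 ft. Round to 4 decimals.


Shape: right triangle
Legs a = 5 ft, b = 5.2 ft
Formula: c = sqrt(a^2 + b^2)
a^2 = 25, b^2 = 27.04
a^2 + b^2 = 52.04
c = sqrt(52.04)
c = 7.2139
7.2139 ft


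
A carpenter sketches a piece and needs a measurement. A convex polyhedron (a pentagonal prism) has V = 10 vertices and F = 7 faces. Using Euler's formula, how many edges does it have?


Polyhedron: pentagonal prism
Euler's formula for convex polyhedra: V - E + F = 2
Given: V = 10 vertices and F = 7 faces
Solve for E:
E = V + F - 2 = 10 + 7 - 2 = 15
15 edges


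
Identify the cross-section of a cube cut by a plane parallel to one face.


Solid: cube
Cutting plane: parallel to one face
Visualize the intersection of the plane with the solid's surface.
The boundary of the cut region is a square.
square


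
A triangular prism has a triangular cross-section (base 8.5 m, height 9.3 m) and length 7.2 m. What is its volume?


Shape: triangular prism
Triangle base = 8.5 m, triangle height = 9.3 m, prism length L = 7.2 m
Formula: V = (1/2 * b * h_tri) * L
Cross-section area = 0.5 * 8.5 * 9.3 = 39.525
V = 39.525 * 7.2
V = 284.58
284.58 m^3


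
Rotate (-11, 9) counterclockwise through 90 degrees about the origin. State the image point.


Transformation: rotation about the origin
Original point: (-11, 9)
Rule for 90 deg counterclockwise: (x, y) -> (-y, x)
Apply: (-11, 9) -> (-9, -11)
(-9, -11)


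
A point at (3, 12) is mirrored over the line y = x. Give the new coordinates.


Transformation: reflection
Original point: (3, 12)
Rule for reflection over y = x: (x, y) -> (y, x)
Apply: (3, 12) -> (12, 3)
(12, 3)


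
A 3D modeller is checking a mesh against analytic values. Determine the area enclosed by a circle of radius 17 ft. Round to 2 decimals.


Shape: circle
Radius r = 17 ft
Formula: A = pi * r^2
r^2 = 17^2 = 289
A = pi * 289
A = 907.92
907.92 ft^2


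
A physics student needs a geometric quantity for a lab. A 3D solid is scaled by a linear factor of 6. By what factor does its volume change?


Linear scale factor k = 6
Rule: under a linear scaling by k, volumes scale by k^3.
k^3 = 6 * 6 * 6
k^3 = 36 * 6
k^3 = 216
Volume scales by a factor of 216.
216 (dimensionless)


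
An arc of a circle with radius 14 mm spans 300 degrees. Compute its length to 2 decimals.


Shape: circular arc
Radius r = 14 mm, Angle = 300 degrees
Formula: L = (angle/360) * 2 * pi * r
2 * pi * r = 28 * pi
L = (300/360) * 28 * pi
L = 23.333333 * pi
L = 73.3
73.3 mm


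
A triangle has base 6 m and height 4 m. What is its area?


Shape: triangle
Base b = 6 m, Height h = 4 m
Formula: A = (1/2) * b * h
A = 0.5 * 6 * 4
A = 0.5 * 24
A = 12
12 m^2


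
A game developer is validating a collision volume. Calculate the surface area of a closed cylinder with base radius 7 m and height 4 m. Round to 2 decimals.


Shape: closed cylinder
Radius r = 7 m, Height h = 4 m
Formula: SA = 2*pi*r^2 + 2*pi*r*h = 2*pi*r*(r + h)
r + h = 11
2 * r * (r + h) = 2 * 7 * 11 = 154
SA = 154 * pi
SA = 483.81
483.81 m^2


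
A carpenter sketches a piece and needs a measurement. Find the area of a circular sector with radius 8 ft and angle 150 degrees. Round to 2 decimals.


Shape: circular sector
Radius r = 8 ft, Angle = 150 degrees
Formula: A = (angle/360) * pi * r^2
r^2 = 64
Fraction of circle = 150/360
A = (150/360) * pi * 64
A = 26.666667 * pi
A = 83.78
83.78 ft^2


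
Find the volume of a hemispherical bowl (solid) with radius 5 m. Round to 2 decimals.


Shape: hemisphere (half of a sphere)
Radius r = 5 m
Formula: V = (1/2) * (4/3) * pi * r^3 = (2/3) * pi * r^3
r^3 = 125
(2/3) * 125 = 83.333333
V = 83.333333 * pi
V = 261.8
261.8 m^3


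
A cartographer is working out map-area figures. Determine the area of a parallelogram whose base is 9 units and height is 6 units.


Shape: parallelogram
Base b = 9 units, Height h = 6 units
Formula: A = b * h
A = 9 * 6
A = 54
54 units^2


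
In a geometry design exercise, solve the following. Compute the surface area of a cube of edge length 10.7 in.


Shape: cube
Side s = 10.7 in
A cube has 6 square faces.
Formula: SA = 6 * s^2
s^2 = 114.49
SA = 6 * 114.49
SA = 686.94
686.94 in^2


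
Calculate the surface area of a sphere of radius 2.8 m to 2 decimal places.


Shape: sphere
Radius r = 2.8 m
Formula: SA = 4 * pi * r^2
r^2 = 7.84
SA = 4 * pi * 7.84
SA = 31.36 * pi
SA = 98.52
98.52 m^2


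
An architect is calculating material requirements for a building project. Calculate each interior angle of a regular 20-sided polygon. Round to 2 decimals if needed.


Shape: regular icosagon (20 sides)
Formula: interior angle = (n - 2) * 180 / n
(n - 2) = 18
(n - 2) * 180 = 3240
angle = 3240 / 20
angle = 162
162 degrees


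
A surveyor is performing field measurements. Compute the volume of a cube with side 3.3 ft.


Shape: cube
Side s = 3.3 ft
Formula: V = s^3
V = 3.3 * 3.3 * 3.3
V = 10.89 * 3.3
V = 35.937
35.937 ft^3


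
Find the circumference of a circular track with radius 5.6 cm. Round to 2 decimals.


Shape: circle
Radius r = 5.6 cm
Formula: C = 2 * pi * r
C = 2 * pi * 5.6
C = 11.2 * pi
C = 35.19
35.19 cm


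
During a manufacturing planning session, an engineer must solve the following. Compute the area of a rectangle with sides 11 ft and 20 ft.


Shape: rectangle
Length l = 11 ft, Width w = 20 ft
Formula: A = l * w
A = 11 * 20
A = 220
220 ft^2


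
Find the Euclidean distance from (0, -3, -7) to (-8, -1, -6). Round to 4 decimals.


3D distance between two points
P1 = (0, -3, -7), P2 = (-8, -1, -6)
Formula: d = sqrt((x2-x1)^2 + (y2-y1)^2 + (z2-z1)^2)
dx = -8 - 0 = -8
dy = -1 - -3 = 2
dz = -6 - -7 = 1
dx^2 + dy^2 + dz^2 = 64 + 4 + 1 = 69
d = sqrt(69)
d = 8.3066
8.3066 units


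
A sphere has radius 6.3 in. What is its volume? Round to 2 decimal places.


Shape: sphere
Radius r = 6.3 in
Formula: V = (4/3) * pi * r^3
r^3 = 250.047
(4/3) * 250.047 = 333.396
V = 333.396 * pi
V = 1047.39
1047.39 in^3


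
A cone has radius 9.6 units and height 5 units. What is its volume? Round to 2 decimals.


Shape: cone
Radius r = 9.6 units, Height h = 5 units
Formula: V = (1/3) * pi * r^2 * h
r^2 = 92.16
pi * r^2 * h = pi * 92.16 * 5 = 460.8 * pi
V = 460.8 * pi / 3
V = 482.55
482.55 units^3


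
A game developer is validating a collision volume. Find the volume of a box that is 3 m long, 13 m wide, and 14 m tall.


Shape: rectangular prism
l = 3 m, w = 13 m, h = 14 m
Formula: V = l * w * h
V = 3 * 13 * 14
V = 39 * 14
V = 546
546 m^3


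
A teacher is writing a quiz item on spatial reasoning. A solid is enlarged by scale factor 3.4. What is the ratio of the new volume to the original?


Linear scale factor k = 3.4
Rule: under a linear scaling by k, volumes scale by k^3.
k^3 = 3.4 * 3.4 * 3.4
k^3 = 11.56 * 3.4
k^3 = 39.304
Volume scales by a factor of 39.304.
39.304 (dimensionless)


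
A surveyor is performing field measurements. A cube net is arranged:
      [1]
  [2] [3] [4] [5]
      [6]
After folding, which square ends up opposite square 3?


Net: cross layout. Take square 3 as the base (bottom).
Fold the four squares in the horizontal row up around 3: 2 -> left, 4 -> right, 5 wraps to the top.
Fold 1 and 6 up from 3: 1 -> back, 6 -> front.
Opposite pairs are therefore: (1, 6), (2, 4), (3, 5).
Face 3 is opposite face 5.
face 5


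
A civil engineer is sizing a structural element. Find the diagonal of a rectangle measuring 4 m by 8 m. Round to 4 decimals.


Shape: rectangle (diagonal via Pythagoras)
Sides: 4 m and 8 m
Formula: d = sqrt(l^2 + w^2)
l^2 = 16, w^2 = 64
l^2 + w^2 = 80
d = sqrt(80)
d = 8.9443
8.9443 m


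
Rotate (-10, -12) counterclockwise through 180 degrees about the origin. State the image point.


Transformation: rotation about the origin
Original point: (-10, -12)
Rule for 180 deg: (x, y) -> (-x, -y)
Apply: (-10, -12) -> (10, 12)
(10, 12)


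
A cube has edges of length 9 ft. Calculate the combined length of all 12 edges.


Shape: cube
Side s = 9 ft
A cube has 12 edges, all equal.
Formula: total edge length = 12 * s
Total = 12 * 9
Total = 108
108 ft


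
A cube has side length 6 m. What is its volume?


Shape: cube
Side s = 6 m
Formula: V = s^3
V = 6 * 6 * 6
V = 36 * 6
V = 216
216 m^3


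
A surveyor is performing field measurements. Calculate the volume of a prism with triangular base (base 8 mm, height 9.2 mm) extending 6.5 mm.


Shape: triangular prism
Triangle base = 8 mm, triangle height = 9.2 mm, prism length L = 6.5 mm
Formula: V = (1/2 * b * h_tri) * L
Cross-section area = 0.5 * 8 * 9.2 = 36.8
V = 36.8 * 6.5
V = 239.2
239.2 mm^3


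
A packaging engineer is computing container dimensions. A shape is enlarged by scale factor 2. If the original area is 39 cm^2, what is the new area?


Linear scale factor k = 2
Original area = 39 cm^2
Rule: under a linear scaling by k, areas scale by k^2.
k^2 = 2^2 = 4
New area = 39 * 4
New area = 156
156 cm^2


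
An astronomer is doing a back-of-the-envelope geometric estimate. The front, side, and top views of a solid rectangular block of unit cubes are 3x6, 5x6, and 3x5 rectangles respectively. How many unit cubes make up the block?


Orthographic views of a solid rectangular block:
Front view 3 x 6 -> length = 3, height = 6
Side view 5 x 6 -> width = 5, height = 6 (consistent)
Top view 3 x 5 -> confirms length = 3, width = 5
The block is 3 x 5 x 6.
Total unit cubes = 3 * 5 * 6 = 90
90 unit cubes


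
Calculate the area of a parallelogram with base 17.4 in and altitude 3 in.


Shape: parallelogram
Base b = 17.4 in, Height h = 3 in
Formula: A = b * h
A = 17.4 * 3
A = 52.2
52.2 in^2


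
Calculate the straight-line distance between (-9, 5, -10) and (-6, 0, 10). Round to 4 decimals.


3D distance between two points
P1 = (-9, 5, -10), P2 = (-6, 0, 10)
Formula: d = sqrt((x2-x1)^2 + (y2-y1)^2 + (z2-z1)^2)
dx = -6 - -9 = 3
dy = 0 - 5 = -5
dz = 10 - -10 = 20
dx^2 + dy^2 + dz^2 = 9 + 25 + 400 = 434
d = sqrt(434)
d = 20.8327
20.8327 units


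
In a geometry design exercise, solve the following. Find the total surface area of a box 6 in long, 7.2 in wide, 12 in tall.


Shape: rectangular prism
l = 6 in, w = 7.2 in, h = 12 in
Formula: SA = 2(lw + lh + wh)
lw = 43.2, lh = 72, wh = 86.4
lw + lh + wh = 201.6
SA = 2 * 201.6
SA = 403.2
403.2 in^2


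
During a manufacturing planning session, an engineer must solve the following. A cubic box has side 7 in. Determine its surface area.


Shape: cube
Side s = 7 in
A cube has 6 square faces.
Formula: SA = 6 * s^2
s^2 = 49
SA = 6 * 49
SA = 294
294 in^2


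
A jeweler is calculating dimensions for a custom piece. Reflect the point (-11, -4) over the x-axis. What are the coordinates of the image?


Transformation: reflection
Original point: (-11, -4)
Rule for reflection over the x-axis: (x, y) -> (x, -y)
Apply: (-11, -4) -> (-11, 4)
(-11, 4)


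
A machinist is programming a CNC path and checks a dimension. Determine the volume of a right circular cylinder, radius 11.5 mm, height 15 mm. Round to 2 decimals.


Shape: cylinder
Radius r = 11.5 mm, Height h = 15 mm
Formula: V = pi * r^2 * h
r^2 = 132.25
V = pi * 132.25 * 15
V = 1983.75 * pi
V = 6232.13
6232.13 mm^3


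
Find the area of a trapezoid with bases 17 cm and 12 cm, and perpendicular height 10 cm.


Shape: trapezoid
Parallel sides a = 17 cm, b = 12 cm; Height h = 10 cm
Formula: A = (a + b) * h / 2
a + b = 17 + 12 = 29
A = 29 * 10 / 2
A = 290 / 2
A = 145
145 cm^2


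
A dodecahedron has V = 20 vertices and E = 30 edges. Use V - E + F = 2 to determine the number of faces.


Polyhedron: dodecahedron
Euler's formula for convex polyhedra: V - E + F = 2
Given: V = 20 vertices and E = 30 edges
Solve for F:
F = 2 + E - V = 2 + 30 - 20 = 12
12 faces


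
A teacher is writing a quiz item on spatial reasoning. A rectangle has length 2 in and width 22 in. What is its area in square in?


Shape: rectangle
Length l = 2 in, Width w = 22 in
Formula: A = l * w
A = 2 * 22
A = 44
44 in^2


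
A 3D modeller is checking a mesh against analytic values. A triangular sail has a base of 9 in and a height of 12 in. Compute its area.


Shape: triangle
Base b = 9 in, Height h = 12 in
Formula: A = (1/2) * b * h
A = 0.5 * 9 * 12
A = 0.5 * 108
A = 54
54 in^2


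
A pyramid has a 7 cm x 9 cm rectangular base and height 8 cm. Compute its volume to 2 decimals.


Shape: rectangular pyramid
Base: 7 cm x 9 cm, Height h = 8 cm
Formula: V = (1/3) * base_area * h
base_area = 7 * 9 = 63
base_area * h = 63 * 8 = 504
V = 504 / 3
V = 168
168 cm^3


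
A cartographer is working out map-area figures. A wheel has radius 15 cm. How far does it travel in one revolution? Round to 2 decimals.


Shape: circle
Radius r = 15 cm
Formula: C = 2 * pi * r
C = 2 * pi * 15
C = 30 * pi
C = 94.25
94.25 cm


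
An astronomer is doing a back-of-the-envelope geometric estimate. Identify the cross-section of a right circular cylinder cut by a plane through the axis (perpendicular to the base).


Solid: right circular cylinder
Cutting plane: through the axis (perpendicular to the base)
Visualize the intersection of the plane with the solid's surface.
The boundary of the cut region is a rectangle.
rectangle


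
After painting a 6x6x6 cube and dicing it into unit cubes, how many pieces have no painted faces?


Large cube: 6 x 6 x 6, cut into unit cubes.
n = 6, so n - 2 = 4
Unpainted cubes form the interior (n - 2)^3 block.
(n - 2)^3 = 4^3 = 64
64 unit cubes


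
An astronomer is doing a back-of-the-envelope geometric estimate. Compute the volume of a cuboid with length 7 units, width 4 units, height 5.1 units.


Shape: rectangular prism
l = 7 units, w = 4 units, h = 5.1 units
Formula: V = l * w * h
V = 7 * 4 * 5.1
V = 28 * 5.1
V = 142.8
142.8 units^3


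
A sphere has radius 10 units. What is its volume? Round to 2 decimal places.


Shape: sphere
Radius r = 10 units
Formula: V = (4/3) * pi * r^3
r^3 = 1000
(4/3) * 1000 = 1333.333333
V = 1333.333333 * pi
V = 4188.79
4188.79 units^3


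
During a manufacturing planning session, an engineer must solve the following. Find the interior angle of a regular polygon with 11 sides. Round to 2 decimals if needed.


Shape: regular hendecagon (11 sides)
Formula: interior angle = (n - 2) * 180 / n
(n - 2) = 9
(n - 2) * 180 = 1620
angle = 1620 / 11
angle = 147.27
147.27 degrees


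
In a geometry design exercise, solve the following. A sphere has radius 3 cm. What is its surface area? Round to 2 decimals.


Shape: sphere
Radius r = 3 cm
Formula: SA = 4 * pi * r^2
r^2 = 9
SA = 4 * pi * 9
SA = 36 * pi
SA = 113.1
113.1 cm^2


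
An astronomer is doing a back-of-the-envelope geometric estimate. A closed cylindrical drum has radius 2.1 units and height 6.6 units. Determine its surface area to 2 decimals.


Shape: closed cylinder
Radius r = 2.1 units, Height h = 6.6 units
Formula: SA = 2*pi*r^2 + 2*pi*r*h = 2*pi*r*(r + h)
r + h = 8.7
2 * r * (r + h) = 2 * 2.1 * 8.7 = 36.54
SA = 36.54 * pi
SA = 114.79
114.79 units^2


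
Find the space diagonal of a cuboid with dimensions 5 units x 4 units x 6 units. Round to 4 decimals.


Shape: rectangular box (space diagonal)
l = 5 units, w = 4 units, h = 6 units
Visualize: the diagonal of the base, then a right triangle with that diagonal and the height.
Formula: d = sqrt(l^2 + w^2 + h^2)
l^2 + w^2 + h^2 = 25 + 16 + 36 = 77
d = sqrt(77)
d = 8.775
8.775 units


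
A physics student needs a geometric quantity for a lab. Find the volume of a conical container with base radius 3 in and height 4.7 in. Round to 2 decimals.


Shape: cone
Radius r = 3 in, Height h = 4.7 in
Formula: V = (1/3) * pi * r^2 * h
r^2 = 9
pi * r^2 * h = pi * 9 * 4.7 = 42.3 * pi
V = 42.3 * pi / 3
V = 44.3
44.3 in^3


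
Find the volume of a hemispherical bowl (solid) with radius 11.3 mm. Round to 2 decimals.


Shape: hemisphere (half of a sphere)
Radius r = 11.3 mm
Formula: V = (1/2) * (4/3) * pi * r^3 = (2/3) * pi * r^3
r^3 = 1442.897
(2/3) * 1442.897 = 961.931333
V = 961.931333 * pi
V = 3022
3022 mm^3


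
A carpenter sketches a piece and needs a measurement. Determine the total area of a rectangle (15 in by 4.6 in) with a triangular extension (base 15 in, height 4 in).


Composite shape: rectangle + triangle
Rectangle area = 15 * 4.6 = 69
Triangle area = 0.5 * 15 * 4 = 30
Total = 69 + 30
Total = 99
99 in^2


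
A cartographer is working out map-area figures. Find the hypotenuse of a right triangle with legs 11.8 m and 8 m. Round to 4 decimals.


Shape: right triangle
Legs a = 11.8 m, b = 8 m
Formula: c = sqrt(a^2 + b^2)
a^2 = 139.24, b^2 = 64
a^2 + b^2 = 203.24
c = sqrt(203.24)
c = 14.2562
14.2562 m


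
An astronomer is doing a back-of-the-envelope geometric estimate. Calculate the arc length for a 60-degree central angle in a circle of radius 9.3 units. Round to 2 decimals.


Shape: circular arc
Radius r = 9.3 units, Angle = 60 degrees
Formula: L = (angle/360) * 2 * pi * r
2 * pi * r = 18.6 * pi
L = (60/360) * 18.6 * pi
L = 3.1 * pi
L = 9.74
9.74 units


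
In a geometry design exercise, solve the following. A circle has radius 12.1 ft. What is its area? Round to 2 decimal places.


Shape: circle
Radius r = 12.1 ft
Formula: A = pi * r^2
r^2 = 12.1^2 = 146.41
A = pi * 146.41
A = 459.96
459.96 ft^2


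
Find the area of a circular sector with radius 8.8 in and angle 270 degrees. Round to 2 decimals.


Shape: circular sector
Radius r = 8.8 in, Angle = 270 degrees
Formula: A = (angle/360) * pi * r^2
r^2 = 77.44
Fraction of circle = 270/360
A = (270/360) * pi * 77.44
A = 58.08 * pi
A = 182.46
182.46 in^2


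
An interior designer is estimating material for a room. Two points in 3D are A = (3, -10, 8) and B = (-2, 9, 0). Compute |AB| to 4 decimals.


3D distance between two points
P1 = (3, -10, 8), P2 = (-2, 9, 0)
Formula: d = sqrt((x2-x1)^2 + (y2-y1)^2 + (z2-z1)^2)
dx = -2 - 3 = -5
dy = 9 - -10 = 19
dz = 0 - 8 = -8
dx^2 + dy^2 + dz^2 = 25 + 361 + 64 = 450
d = sqrt(450)
d = 21.2132
21.2132 units


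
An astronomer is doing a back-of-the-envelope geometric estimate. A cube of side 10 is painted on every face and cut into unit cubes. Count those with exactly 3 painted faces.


Large cube: 10 x 10 x 10, cut into unit cubes.
Cubes with 3 painted faces are at the corners. A cube always has 8 corners.
Count = 8
8 unit cubes


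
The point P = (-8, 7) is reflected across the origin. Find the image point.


Transformation: reflection
Original point: (-8, 7)
Rule for reflection through the origin: (x, y) -> (-x, -y)
Apply: (-8, 7) -> (8, -7)
(8, -7)


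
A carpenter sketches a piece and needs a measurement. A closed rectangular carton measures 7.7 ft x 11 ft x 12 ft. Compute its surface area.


Shape: rectangular prism
l = 7.7 ft, w = 11 ft, h = 12 ft
Formula: SA = 2(lw + lh + wh)
lw = 84.7, lh = 92.4, wh = 132
lw + lh + wh = 309.1
SA = 2 * 309.1
SA = 618.2
618.2 ft^2


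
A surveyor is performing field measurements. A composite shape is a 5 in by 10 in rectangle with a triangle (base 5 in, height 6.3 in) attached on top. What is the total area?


Composite shape: rectangle + triangle
Rectangle area = 5 * 10 = 50
Triangle area = 0.5 * 5 * 6.3 = 15.75
Total = 50 + 15.75
Total = 65.75
65.75 in^2


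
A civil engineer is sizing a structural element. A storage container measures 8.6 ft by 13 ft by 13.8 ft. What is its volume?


Shape: rectangular prism
l = 8.6 ft, w = 13 ft, h = 13.8 ft
Formula: V = l * w * h
V = 8.6 * 13 * 13.8
V = 111.8 * 13.8
V = 1542.84
1542.84 ft^3


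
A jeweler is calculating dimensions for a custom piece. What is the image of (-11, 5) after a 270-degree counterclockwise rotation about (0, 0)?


Transformation: rotation about the origin
Original point: (-11, 5)
Rule for 270 deg counterclockwise: (x, y) -> (y, -x)
Apply: (-11, 5) -> (5, 11)
(5, 11)


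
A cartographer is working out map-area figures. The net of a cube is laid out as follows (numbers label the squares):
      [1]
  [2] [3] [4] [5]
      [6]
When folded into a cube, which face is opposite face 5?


Net: cross layout. Take square 3 as the base (bottom).
Fold the four squares in the horizontal row up around 3: 2 -> left, 4 -> right, 5 wraps to the top.
Fold 1 and 6 up from 3: 1 -> back, 6 -> front.
Opposite pairs are therefore: (1, 6), (2, 4), (3, 5).
Face 5 is opposite face 3.
face 3


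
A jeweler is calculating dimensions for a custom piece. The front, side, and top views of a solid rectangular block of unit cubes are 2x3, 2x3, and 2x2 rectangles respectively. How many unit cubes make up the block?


Orthographic views of a solid rectangular block:
Front view 2 x 3 -> length = 2, height = 3
Side view 2 x 3 -> width = 2, height = 3 (consistent)
Top view 2 x 2 -> confirms length = 2, width = 2
The block is 2 x 2 x 3.
Total unit cubes = 2 * 2 * 3 = 12
12 unit cubes


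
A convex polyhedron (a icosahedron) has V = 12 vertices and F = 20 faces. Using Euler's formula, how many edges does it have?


Polyhedron: icosahedron
Euler's formula for convex polyhedra: V - E + F = 2
Given: V = 12 vertices and F = 20 faces
Solve for E:
E = V + F - 2 = 12 + 20 - 2 = 30
30 edges
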